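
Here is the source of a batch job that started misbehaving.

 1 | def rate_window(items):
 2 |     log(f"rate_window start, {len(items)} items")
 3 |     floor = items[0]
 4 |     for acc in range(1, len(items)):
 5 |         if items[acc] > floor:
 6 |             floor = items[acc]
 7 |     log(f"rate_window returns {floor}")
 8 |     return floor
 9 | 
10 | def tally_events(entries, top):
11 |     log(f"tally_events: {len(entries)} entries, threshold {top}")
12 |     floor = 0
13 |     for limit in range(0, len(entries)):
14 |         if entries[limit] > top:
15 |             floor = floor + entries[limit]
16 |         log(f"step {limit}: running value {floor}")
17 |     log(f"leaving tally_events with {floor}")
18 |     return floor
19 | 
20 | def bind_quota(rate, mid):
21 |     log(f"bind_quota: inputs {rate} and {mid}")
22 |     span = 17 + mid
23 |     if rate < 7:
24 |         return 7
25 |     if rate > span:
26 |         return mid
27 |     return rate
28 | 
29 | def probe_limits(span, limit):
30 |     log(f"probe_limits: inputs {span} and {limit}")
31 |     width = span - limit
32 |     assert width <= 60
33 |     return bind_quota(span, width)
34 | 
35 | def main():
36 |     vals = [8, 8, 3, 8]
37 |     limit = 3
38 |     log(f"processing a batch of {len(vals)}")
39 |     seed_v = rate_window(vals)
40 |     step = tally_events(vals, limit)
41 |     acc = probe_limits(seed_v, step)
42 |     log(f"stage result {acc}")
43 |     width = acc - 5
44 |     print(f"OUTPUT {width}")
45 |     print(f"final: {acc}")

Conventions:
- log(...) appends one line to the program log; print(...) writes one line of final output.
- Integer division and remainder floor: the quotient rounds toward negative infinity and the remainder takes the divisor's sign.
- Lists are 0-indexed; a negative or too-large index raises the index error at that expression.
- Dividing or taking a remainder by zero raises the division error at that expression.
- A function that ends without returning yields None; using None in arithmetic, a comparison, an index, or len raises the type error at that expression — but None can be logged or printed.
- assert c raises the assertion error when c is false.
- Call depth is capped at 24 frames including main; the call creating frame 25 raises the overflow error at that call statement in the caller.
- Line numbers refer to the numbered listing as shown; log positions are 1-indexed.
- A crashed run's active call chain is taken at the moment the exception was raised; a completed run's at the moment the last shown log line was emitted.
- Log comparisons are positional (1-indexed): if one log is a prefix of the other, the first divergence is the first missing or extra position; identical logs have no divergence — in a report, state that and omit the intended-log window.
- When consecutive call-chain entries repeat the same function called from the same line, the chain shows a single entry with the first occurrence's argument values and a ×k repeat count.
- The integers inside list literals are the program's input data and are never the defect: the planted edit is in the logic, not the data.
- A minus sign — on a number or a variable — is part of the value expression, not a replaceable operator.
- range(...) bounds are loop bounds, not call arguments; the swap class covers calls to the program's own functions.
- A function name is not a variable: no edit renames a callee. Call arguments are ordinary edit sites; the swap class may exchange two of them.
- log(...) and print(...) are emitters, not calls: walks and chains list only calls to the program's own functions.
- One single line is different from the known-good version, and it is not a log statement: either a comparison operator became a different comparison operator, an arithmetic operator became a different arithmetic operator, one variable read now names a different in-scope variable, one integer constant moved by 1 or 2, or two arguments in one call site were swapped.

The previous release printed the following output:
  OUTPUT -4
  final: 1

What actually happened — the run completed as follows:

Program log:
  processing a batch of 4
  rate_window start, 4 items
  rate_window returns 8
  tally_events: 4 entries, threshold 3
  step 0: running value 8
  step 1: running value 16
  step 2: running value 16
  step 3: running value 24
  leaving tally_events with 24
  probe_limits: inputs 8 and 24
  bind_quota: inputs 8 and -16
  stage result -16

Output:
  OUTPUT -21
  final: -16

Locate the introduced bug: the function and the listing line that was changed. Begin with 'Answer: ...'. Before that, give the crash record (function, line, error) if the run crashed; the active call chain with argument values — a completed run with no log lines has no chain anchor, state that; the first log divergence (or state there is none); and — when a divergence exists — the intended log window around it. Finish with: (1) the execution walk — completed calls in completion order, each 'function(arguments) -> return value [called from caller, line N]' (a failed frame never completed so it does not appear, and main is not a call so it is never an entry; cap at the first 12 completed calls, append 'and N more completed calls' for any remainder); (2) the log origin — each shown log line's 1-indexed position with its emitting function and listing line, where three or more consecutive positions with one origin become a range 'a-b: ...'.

Answer: the defect is in bind_quota at line 26.
Key observation: Everything matches until log position 12, which reads 'stage result -16' in place of 'stage result 1'.
Call chain: main.
First divergence: at position 12 the run shows 'stage result -16' where the working version logs 'stage result 1'.
Intended log window:
  10: probe_limits: inputs 8 and 24
  11: bind_quota: inputs 8 and -16
  12: stage result 1
Execution walk:
  rate_window([8, 8, 3, 8]) -> 8  [called from main, line 39]
  tally_events([8, 8, 3, 8], 3) -> 24  [called from main, line 40]
  bind_quota(8, -16) -> -16  [called from probe_limits, line 33]
  probe_limits(8, 24) -> -16  [called from main, line 41]
Log origins:
  1: from main, line 38
  2: from rate_window, line 2
  3: from rate_window, line 7
  4: from tally_events, line 11
  5-8: from tally_events, line 16
  9: from tally_events, line 17
  10: from probe_limits, line 30
  11: from bind_quota, line 21
  12: from main, line 42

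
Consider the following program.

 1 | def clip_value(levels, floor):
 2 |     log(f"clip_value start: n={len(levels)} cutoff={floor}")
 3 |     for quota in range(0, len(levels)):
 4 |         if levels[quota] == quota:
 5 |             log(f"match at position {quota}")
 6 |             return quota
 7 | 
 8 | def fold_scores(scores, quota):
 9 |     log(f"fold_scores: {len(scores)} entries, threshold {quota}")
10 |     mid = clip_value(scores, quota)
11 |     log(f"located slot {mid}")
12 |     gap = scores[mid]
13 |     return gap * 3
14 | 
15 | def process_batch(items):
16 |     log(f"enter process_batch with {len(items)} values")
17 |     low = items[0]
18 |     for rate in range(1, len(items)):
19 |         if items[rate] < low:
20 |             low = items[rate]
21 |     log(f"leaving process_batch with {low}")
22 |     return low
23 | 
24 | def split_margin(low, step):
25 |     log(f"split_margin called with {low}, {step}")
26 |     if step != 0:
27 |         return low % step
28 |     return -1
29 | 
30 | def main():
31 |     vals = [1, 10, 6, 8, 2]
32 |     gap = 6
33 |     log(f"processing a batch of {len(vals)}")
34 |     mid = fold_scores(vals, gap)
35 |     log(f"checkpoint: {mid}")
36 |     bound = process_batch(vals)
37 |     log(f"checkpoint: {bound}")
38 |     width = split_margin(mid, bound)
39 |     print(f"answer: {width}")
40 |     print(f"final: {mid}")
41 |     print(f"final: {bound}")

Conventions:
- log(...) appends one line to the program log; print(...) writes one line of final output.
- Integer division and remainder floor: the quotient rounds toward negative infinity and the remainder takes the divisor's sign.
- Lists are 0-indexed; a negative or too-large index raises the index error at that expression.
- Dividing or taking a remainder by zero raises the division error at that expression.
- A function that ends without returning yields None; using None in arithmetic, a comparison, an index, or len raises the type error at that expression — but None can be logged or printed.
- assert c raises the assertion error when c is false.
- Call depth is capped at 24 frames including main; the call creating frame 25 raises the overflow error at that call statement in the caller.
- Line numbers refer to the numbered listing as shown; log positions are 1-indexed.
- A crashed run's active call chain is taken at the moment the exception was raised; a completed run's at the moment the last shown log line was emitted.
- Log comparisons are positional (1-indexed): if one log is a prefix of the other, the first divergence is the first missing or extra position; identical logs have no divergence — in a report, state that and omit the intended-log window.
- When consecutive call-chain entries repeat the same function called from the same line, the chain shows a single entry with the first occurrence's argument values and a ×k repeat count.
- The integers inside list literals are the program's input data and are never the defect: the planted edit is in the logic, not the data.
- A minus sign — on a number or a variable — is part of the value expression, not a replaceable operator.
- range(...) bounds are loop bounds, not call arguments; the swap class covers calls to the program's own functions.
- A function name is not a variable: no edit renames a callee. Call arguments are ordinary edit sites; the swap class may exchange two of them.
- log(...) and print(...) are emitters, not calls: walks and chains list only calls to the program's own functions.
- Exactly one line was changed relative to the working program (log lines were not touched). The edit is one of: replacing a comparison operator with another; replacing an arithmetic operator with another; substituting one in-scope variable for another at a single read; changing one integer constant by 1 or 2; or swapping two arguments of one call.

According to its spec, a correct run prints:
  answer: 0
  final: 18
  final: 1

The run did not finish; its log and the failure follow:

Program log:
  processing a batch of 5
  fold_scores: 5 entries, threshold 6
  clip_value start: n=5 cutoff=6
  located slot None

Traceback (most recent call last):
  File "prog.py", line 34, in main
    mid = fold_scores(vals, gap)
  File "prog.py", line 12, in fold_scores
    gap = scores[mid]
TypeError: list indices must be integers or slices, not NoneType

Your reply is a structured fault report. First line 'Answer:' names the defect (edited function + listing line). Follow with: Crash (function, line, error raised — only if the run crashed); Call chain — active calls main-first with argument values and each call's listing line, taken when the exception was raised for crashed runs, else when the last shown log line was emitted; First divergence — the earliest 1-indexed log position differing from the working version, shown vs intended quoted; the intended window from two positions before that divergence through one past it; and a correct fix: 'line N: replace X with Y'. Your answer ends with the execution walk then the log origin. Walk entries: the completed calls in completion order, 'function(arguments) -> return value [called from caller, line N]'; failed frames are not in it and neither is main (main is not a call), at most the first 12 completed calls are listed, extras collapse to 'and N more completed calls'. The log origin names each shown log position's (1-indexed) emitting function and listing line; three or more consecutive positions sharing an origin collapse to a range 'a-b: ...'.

Answer: the defect is in clip_value at line 4.
Key fact: Log line 4 is where behavior first shows: 'located slot None' appears instead of 'match at position 2'.
Crash: fold_scores, line 12, TypeError.
Call chain: main -> fold_scores([1, 10, 6, 8, 2], 6) (called at line 34).
First divergence: position 4; shown 'located slot None' vs intended 'match at position 2'.
Intended log window:
  2: fold_scores: 5 entries, threshold 6
  3: clip_value start: n=5 cutoff=6
  4: match at position 2
  5: located slot 2
Execution walk:
  clip_value([1, 10, 6, 8, 2], 6) -> None  [called from fold_scores, line 10]
Log origins:
  1: emitted by main (line 33)
  2: emitted by fold_scores (line 9)
  3: emitted by clip_value (line 2)
  4: emitted by fold_scores (line 11)
A correct fix: line 4: replace `levels[quota] == quota` with `levels[quota] == floor`.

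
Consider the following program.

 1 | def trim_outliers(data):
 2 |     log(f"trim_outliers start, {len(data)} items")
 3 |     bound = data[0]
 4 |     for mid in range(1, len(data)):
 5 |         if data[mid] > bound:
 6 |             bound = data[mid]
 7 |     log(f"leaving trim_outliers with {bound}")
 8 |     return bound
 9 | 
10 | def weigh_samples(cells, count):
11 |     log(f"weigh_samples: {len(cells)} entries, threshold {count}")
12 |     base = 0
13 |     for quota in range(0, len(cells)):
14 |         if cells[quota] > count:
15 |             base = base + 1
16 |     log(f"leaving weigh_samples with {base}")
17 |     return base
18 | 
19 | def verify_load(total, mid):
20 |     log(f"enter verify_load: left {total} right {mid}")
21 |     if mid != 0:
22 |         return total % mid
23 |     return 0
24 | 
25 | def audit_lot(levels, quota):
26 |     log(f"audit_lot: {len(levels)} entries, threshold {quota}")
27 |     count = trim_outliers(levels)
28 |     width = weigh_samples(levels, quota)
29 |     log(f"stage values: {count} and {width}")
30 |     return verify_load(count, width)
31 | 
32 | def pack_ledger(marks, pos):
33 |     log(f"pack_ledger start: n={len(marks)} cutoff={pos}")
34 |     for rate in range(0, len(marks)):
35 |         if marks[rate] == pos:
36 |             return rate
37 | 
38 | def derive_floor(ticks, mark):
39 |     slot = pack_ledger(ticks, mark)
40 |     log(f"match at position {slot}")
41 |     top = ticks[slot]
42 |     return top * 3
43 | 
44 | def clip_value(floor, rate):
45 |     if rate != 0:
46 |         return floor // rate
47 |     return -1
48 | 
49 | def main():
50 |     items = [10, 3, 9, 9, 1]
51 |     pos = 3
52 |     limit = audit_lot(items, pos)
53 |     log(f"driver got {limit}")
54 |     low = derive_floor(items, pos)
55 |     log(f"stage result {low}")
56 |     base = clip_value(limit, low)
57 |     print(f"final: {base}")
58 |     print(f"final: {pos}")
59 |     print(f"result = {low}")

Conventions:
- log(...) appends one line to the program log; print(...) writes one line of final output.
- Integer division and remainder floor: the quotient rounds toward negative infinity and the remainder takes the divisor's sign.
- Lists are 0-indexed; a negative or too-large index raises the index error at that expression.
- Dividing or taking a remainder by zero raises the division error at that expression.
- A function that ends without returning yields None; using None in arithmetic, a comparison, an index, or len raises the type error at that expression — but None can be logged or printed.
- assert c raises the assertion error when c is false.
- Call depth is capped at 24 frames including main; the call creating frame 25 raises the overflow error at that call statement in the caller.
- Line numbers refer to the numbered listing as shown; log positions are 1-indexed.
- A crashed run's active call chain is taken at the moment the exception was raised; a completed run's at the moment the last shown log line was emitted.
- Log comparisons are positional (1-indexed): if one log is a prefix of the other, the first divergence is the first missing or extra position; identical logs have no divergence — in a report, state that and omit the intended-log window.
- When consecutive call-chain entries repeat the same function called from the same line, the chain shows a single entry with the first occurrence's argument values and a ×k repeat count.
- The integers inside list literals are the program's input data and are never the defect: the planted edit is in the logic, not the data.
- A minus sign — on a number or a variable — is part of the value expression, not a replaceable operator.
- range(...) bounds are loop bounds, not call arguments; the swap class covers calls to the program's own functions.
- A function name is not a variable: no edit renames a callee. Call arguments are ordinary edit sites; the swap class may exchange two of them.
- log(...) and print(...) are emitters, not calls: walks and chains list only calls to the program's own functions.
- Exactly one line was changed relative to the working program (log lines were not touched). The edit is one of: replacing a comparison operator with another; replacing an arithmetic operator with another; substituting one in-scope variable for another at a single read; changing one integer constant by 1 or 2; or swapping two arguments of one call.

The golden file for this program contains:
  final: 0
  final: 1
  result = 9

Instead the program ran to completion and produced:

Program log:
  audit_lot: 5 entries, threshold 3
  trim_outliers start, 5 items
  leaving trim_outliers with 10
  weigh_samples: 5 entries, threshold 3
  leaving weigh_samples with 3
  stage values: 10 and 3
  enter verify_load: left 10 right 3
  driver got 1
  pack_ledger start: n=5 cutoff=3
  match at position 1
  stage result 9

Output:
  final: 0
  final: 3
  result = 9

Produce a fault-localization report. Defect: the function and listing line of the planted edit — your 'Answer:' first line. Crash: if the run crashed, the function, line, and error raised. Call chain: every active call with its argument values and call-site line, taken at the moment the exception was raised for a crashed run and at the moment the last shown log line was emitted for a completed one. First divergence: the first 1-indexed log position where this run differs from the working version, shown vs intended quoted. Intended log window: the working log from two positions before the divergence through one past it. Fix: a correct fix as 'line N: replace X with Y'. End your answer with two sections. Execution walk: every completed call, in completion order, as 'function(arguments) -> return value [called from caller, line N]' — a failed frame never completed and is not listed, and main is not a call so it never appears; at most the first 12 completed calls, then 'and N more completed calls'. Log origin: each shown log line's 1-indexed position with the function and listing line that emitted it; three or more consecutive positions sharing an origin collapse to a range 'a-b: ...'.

Answer: the defect is in main at line 58.
Key fact: Every logged value matches the working version; the printed result is what differs.
Call chain: main.
First divergence: none — the logs agree in full.
Execution walk:
  trim_outliers([10, 3, 9, 9, 1]) -> 10  [called from audit_lot, line 27]
  weigh_samples([10, 3, 9, 9, 1], 3) -> 3  [called from audit_lot, line 28]
  verify_load(10, 3) -> 1  [called from audit_lot, line 30]
  audit_lot([10, 3, 9, 9, 1], 3) -> 1  [called from main, line 52]
  pack_ledger([10, 3, 9, 9, 1], 3) -> 1  [called from derive_floor, line 39]
  derive_floor([10, 3, 9, 9, 1], 3) -> 9  [called from main, line 54]
  clip_value(1, 9) -> 0  [called from main, line 56]
Log line origins:
  1 — audit_lot, line 26
  2 — trim_outliers, line 2
  3 — trim_outliers, line 7
  4 — weigh_samples, line 11
  5 — weigh_samples, line 16
  6 — audit_lot, line 29
  7 — verify_load, line 20
  8 — main, line 53
  9 — pack_ledger, line 33
  10 — derive_floor, line 40
  11 — main, line 55
A correct fix: line 58: replace `pos` with `limit`.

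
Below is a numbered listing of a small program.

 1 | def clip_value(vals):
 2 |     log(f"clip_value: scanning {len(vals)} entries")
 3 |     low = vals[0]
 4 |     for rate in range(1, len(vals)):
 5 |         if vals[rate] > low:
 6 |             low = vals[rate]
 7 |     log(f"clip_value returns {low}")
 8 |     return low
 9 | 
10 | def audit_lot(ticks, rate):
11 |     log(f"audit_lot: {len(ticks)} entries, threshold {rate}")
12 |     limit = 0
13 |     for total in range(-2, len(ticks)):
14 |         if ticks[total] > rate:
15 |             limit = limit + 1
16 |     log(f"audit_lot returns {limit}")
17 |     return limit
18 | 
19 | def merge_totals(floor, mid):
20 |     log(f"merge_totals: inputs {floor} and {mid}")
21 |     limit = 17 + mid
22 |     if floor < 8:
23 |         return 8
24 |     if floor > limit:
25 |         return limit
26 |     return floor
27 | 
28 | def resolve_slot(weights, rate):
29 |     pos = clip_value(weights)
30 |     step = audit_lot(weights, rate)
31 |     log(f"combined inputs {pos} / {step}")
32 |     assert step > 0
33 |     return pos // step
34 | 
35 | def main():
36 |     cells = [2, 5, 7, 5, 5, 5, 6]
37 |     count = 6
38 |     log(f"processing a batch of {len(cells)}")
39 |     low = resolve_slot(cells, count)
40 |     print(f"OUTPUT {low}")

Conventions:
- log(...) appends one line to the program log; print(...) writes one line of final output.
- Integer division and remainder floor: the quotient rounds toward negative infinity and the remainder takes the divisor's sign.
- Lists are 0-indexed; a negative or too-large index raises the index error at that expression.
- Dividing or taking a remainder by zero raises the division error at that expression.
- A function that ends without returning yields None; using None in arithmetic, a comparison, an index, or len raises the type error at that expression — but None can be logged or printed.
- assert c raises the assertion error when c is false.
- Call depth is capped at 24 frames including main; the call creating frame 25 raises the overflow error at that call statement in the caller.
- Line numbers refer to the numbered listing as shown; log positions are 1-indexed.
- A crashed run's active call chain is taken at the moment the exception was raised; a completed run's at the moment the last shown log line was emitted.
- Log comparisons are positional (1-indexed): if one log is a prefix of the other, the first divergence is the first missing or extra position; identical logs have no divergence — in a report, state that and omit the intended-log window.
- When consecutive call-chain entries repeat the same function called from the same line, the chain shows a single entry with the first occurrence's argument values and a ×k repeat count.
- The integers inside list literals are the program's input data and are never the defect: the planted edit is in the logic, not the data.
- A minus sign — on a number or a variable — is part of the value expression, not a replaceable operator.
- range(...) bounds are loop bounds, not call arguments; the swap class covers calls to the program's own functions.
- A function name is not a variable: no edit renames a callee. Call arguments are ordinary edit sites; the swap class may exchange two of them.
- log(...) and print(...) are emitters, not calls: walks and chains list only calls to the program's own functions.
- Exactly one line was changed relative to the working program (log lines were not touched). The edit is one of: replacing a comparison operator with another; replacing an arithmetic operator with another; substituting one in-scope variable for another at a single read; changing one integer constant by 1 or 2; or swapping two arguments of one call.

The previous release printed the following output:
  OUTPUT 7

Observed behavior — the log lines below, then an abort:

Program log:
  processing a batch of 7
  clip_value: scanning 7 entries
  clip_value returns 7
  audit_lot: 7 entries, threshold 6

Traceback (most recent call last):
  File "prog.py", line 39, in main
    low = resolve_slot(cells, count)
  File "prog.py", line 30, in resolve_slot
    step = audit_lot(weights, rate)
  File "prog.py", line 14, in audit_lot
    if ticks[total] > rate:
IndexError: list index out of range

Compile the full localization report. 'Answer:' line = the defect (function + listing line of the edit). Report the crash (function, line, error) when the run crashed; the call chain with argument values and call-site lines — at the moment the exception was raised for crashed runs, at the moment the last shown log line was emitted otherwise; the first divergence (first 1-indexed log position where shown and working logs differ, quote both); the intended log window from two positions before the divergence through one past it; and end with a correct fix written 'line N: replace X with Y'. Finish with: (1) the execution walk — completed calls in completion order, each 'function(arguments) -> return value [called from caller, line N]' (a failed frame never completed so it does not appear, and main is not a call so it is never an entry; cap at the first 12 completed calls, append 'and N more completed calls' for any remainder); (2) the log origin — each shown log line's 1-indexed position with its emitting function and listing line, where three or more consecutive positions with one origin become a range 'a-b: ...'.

Answer: the defect is in audit_lot at line 13.
Core observation: Only 4 log lines were emitted before the run died; the intended continuation was 'audit_lot returns 1'.
Crash: audit_lot, line 14, IndexError.
Call chain: main -> resolve_slot([2, 5, 7, 5, 5, 5, 6], 6) (called at line 39) -> audit_lot([2, 5, 7, 5, 5, 5, 6], 6) (called at line 30).
First divergence: position 5 (shown log ended at 4 lines; the working version continues: 'audit_lot returns 1').
Intended log window:
  3: clip_value returns 7
  4: audit_lot: 7 entries, threshold 6
  5: audit_lot returns 1
  6: combined inputs 7 / 1
Execution walk:
  clip_value([2, 5, 7, 5, 5, 5, 6]) -> 7  [called from resolve_slot, line 29]
Origin of each log line:
  1: logged in main at line 38
  2: logged in clip_value at line 2
  3: logged in clip_value at line 7
  4: logged in audit_lot at line 11
A correct fix: line 13: replace `-2` with `0`.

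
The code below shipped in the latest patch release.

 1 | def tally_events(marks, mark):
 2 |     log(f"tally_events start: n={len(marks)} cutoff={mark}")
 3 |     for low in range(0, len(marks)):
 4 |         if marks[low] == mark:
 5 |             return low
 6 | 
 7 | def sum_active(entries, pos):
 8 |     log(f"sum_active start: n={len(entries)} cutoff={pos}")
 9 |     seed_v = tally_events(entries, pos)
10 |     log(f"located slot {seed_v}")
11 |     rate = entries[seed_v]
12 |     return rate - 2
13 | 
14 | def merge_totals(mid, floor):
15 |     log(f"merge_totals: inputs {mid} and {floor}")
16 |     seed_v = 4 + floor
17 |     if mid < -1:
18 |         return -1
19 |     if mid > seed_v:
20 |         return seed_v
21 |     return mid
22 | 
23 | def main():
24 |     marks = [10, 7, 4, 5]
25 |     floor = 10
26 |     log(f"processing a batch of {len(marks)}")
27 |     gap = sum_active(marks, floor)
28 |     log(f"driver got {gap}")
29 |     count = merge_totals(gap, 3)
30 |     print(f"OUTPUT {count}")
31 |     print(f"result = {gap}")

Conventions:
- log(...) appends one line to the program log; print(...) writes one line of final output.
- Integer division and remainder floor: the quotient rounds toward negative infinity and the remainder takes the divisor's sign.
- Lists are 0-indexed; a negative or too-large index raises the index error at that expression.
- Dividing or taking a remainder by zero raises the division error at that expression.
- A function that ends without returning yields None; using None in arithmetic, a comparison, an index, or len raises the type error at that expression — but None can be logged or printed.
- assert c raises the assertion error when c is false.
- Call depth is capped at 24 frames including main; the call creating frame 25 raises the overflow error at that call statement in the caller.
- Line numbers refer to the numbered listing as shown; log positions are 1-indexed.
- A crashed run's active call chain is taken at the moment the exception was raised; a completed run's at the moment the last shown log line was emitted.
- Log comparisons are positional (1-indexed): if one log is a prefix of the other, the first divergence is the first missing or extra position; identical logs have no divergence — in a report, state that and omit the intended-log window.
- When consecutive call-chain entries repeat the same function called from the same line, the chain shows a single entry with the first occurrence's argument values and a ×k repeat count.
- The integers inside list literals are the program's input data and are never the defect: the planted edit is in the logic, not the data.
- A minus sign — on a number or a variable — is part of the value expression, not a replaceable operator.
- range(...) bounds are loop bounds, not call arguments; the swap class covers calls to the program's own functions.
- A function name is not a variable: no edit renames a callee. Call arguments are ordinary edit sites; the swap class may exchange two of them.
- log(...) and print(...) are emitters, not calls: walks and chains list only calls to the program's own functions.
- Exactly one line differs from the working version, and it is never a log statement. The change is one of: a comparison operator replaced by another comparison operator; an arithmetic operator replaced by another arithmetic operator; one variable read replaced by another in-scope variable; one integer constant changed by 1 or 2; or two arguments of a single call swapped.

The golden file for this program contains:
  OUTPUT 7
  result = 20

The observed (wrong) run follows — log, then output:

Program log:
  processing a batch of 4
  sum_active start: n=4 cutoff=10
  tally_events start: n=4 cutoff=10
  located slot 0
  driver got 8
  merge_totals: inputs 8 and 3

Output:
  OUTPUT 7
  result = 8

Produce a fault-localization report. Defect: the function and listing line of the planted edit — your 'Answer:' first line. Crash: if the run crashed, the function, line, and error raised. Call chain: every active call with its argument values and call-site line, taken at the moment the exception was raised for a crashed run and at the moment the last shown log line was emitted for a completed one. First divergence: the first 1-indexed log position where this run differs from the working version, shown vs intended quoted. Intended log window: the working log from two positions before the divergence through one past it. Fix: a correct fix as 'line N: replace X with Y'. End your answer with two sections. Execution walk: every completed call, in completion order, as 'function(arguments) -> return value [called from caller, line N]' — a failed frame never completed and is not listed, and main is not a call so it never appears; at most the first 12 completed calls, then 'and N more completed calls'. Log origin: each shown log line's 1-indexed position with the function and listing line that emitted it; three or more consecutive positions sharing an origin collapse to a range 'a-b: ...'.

Answer: the defect is in sum_active at line 12.
Key fact: Everything matches until log position 5, which reads 'driver got 8' in place of 'driver got 20'.
Call chain: main -> merge_totals(8, 3) (called at line 29).
First divergence: at position 5 the run shows 'driver got 8' where the working version logs 'driver got 20'.
Intended log window:
  3: tally_events start: n=4 cutoff=10
  4: located slot 0
  5: driver got 20
  6: merge_totals: inputs 20 and 3
Execution walk:
  tally_events([10, 7, 4, 5], 10) -> 0  [called from sum_active, line 9]
  sum_active([10, 7, 4, 5], 10) -> 8  [called from main, line 27]
  merge_totals(8, 3) -> 7  [called from main, line 29]
Origin of each log line:
  1: logged in main at line 26
  2: logged in sum_active at line 8
  3: logged in tally_events at line 2
  4: logged in sum_active at line 10
  5: logged in main at line 28
  6: logged in merge_totals at line 15
A correct fix: line 12: replace `-` with `*`.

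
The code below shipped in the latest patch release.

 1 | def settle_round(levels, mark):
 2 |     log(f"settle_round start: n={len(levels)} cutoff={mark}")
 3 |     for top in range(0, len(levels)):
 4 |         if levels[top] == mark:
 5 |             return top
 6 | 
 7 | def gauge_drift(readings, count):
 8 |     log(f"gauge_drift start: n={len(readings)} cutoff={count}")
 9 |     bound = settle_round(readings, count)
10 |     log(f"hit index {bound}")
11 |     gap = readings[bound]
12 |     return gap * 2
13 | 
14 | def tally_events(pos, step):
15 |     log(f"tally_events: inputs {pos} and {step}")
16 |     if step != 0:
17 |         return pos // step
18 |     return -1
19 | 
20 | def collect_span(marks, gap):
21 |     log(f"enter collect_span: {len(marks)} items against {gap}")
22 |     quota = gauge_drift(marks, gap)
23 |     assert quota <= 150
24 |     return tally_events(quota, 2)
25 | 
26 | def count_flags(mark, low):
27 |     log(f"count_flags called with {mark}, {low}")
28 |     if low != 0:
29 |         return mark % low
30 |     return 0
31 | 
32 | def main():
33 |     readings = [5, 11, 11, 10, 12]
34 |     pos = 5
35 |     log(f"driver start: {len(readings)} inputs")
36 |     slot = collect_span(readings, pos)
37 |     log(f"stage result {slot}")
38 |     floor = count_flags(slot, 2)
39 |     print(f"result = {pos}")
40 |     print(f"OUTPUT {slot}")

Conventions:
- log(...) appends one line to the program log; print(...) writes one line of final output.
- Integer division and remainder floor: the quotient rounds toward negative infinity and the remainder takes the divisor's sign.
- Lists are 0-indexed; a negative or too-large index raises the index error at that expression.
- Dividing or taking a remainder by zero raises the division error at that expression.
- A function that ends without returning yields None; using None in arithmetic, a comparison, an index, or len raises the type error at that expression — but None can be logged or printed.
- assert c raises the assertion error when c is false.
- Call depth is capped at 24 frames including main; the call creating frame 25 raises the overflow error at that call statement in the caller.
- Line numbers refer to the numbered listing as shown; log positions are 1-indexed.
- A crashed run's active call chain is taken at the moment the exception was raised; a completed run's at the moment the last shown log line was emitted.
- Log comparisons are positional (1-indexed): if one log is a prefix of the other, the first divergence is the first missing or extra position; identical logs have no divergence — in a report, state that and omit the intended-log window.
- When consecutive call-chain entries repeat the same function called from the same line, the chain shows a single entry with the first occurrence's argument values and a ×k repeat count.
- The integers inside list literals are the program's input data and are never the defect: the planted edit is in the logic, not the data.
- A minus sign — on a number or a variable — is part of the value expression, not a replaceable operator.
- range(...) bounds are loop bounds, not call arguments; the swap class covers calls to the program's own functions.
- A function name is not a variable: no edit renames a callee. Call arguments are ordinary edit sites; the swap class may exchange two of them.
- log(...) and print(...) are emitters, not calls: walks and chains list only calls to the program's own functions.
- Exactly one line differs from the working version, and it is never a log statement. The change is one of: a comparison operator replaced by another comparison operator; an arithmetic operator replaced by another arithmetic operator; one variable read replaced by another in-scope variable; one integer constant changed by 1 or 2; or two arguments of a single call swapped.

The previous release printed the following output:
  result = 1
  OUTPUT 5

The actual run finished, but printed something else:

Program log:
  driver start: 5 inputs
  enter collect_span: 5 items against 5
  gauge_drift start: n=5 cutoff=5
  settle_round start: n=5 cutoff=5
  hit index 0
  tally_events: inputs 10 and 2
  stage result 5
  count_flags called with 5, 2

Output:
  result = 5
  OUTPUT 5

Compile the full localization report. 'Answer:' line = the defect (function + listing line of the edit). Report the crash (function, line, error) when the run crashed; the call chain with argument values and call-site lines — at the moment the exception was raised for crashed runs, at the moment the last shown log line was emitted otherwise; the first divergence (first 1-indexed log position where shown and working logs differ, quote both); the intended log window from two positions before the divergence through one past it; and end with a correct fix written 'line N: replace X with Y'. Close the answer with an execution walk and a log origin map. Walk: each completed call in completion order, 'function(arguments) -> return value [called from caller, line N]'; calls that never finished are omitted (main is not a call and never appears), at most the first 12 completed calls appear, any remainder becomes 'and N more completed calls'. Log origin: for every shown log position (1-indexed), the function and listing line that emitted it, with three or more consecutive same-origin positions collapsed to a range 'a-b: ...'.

Answer: the defect is in main at line 39.
Key fact: Log streams are identical — the defect surfaces only in the printed output.
Call chain: main -> count_flags(5, 2) (called at line 38).
First divergence: there is none — every log position agrees.
Execution walk:
  settle_round([5, 11, 11, 10, 12], 5) -> 0  [called from gauge_drift, line 9]
  gauge_drift([5, 11, 11, 10, 12], 5) -> 10  [called from collect_span, line 22]
  tally_events(10, 2) -> 5  [called from collect_span, line 24]
  collect_span([5, 11, 11, 10, 12], 5) -> 5  [called from main, line 36]
  count_flags(5, 2) -> 1  [called from main, line 38]
Origin of each log line:
  1 — main, line 35
  2 — collect_span, line 21
  3 — gauge_drift, line 8
  4 — settle_round, line 2
  5 — gauge_drift, line 10
  6 — tally_events, line 15
  7 — main, line 37
  8 — count_flags, line 27
A correct fix: line 39: replace `pos` with `floor`.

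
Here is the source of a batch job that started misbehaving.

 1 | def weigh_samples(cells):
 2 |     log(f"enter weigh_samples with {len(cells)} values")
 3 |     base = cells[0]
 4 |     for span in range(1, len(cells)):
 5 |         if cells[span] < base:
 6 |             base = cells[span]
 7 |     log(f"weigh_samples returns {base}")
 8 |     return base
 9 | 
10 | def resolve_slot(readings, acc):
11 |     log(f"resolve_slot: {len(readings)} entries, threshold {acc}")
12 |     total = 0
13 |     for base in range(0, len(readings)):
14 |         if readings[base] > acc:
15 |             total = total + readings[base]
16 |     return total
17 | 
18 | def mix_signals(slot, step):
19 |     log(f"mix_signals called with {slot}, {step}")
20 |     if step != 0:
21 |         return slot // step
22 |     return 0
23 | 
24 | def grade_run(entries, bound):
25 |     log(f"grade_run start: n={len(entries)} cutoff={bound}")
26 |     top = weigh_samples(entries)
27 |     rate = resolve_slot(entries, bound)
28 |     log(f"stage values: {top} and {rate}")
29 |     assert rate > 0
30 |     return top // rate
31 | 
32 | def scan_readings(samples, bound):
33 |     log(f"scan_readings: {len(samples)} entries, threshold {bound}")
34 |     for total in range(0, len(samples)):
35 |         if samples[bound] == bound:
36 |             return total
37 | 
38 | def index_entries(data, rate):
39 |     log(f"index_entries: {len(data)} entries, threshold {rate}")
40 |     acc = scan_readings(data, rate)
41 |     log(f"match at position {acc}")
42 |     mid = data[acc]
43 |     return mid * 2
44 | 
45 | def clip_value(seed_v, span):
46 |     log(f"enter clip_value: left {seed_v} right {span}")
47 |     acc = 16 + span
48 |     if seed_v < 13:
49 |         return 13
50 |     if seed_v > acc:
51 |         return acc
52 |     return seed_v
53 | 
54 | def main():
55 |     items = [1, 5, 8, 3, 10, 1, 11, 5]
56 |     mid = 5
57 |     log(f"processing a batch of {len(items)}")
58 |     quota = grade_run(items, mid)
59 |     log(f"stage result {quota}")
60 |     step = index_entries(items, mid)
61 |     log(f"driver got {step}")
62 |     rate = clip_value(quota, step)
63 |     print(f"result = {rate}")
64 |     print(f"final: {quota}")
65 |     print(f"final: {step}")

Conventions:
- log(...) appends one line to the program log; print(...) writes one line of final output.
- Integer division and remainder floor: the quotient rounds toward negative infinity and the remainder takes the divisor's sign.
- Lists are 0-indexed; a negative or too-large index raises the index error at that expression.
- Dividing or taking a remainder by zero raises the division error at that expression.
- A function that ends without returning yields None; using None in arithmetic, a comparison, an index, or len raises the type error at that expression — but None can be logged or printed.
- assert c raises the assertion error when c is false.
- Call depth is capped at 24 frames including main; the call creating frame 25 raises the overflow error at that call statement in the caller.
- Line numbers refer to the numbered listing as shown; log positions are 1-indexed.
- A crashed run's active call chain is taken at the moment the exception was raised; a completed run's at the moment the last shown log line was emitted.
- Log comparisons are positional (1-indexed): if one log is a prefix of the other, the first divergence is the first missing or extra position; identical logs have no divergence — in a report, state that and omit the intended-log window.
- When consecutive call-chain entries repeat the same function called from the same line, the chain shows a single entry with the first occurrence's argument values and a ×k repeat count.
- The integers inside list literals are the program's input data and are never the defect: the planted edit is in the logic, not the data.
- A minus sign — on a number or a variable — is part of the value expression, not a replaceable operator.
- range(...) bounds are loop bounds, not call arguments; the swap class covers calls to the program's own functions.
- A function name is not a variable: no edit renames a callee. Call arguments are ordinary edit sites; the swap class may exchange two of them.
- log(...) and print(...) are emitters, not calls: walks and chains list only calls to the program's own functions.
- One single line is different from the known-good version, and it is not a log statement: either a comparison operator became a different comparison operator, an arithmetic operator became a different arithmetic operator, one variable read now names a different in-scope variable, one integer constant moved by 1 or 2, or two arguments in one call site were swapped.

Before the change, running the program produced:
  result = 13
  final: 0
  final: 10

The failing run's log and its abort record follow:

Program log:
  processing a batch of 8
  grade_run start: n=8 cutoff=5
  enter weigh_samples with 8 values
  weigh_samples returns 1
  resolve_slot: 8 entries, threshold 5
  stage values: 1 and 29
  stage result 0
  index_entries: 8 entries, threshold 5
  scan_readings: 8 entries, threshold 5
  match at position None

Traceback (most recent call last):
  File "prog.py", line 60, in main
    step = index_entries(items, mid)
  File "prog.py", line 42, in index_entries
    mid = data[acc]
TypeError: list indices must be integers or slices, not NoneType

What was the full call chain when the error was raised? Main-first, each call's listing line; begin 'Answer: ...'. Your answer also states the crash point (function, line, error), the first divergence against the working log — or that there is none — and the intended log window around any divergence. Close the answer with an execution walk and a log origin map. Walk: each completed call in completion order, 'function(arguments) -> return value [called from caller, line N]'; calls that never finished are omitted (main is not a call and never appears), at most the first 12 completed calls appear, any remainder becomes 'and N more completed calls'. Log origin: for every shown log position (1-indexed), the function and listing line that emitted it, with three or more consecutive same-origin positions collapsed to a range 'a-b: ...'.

Answer: main -> index_entries (called at line 60).
Key fact: At log position 10 the runs split — shown 'match at position None', but the working version logs 'match at position 1'.
Crash: index_entries, line 42, TypeError.
First divergence: position 10 — the shown line 'match at position None' should read 'match at position 1'.
Intended log window:
  8: index_entries: 8 entries, threshold 5
  9: scan_readings: 8 entries, threshold 5
  10: match at position 1
  11: driver got 10
Execution walk:
  weigh_samples([1, 5, 8, 3, 10, 1, 11, 5]) -> 1  [called from grade_run, line 26]
  resolve_slot([1, 5, 8, 3, 10, 1, 11, 5], 5) -> 29  [called from grade_run, line 27]
  grade_run([1, 5, 8, 3, 10, 1, 11, 5], 5) -> 0  [called from main, line 58]
  scan_readings([1, 5, 8, 3, 10, 1, 11, 5], 5) -> None  [called from index_entries, line 40]
Log origin:
  1: from main, line 57
  2: from grade_run, line 25
  3: from weigh_samples, line 2
  4: from weigh_samples, line 7
  5: from resolve_slot, line 11
  6: from grade_run, line 28
  7: from main, line 59
  8: from index_entries, line 39
  9: from scan_readings, line 33
  10: from index_entries, line 41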